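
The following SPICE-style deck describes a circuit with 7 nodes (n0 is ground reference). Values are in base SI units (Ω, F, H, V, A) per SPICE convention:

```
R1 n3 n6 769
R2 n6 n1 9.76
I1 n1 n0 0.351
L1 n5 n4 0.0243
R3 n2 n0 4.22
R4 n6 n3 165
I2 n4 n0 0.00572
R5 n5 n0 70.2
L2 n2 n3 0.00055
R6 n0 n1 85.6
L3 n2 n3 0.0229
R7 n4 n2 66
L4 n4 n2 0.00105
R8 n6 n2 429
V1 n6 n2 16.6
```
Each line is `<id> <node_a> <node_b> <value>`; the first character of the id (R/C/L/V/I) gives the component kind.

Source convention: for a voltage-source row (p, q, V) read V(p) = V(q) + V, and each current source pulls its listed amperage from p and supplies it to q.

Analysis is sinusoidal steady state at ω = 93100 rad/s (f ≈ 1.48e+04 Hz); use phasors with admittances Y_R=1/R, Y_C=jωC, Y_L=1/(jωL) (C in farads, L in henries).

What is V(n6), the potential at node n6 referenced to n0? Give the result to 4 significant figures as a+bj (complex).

Apply KCL at each of the 6 non-ground nodes and solve the resulting linear system.
Node n1: branches {R2, I1, R6} → V_1 = 10.03-0.003550j
Node n2: branches {R3, L2, L3, R7, L4, R8, V1} → V_2 = -1.999-0.003955j
Node n3: branches {R1, R4, L2, L3} → V_3 = -0.01868+5.377j
Node n4: branches {L1, I2, R7, L4} → V_4 = -2.223-0.2195j
Node n5: branches {L1, R5} → V_5 = -0.008943+0.06870j
Node n6: branches {R1, R2, R4, R8, V1} → V_6 = 14.60-0.003955j
Source currents: i(V1)=-0.6145+0.03965j

14.60-0.003955j V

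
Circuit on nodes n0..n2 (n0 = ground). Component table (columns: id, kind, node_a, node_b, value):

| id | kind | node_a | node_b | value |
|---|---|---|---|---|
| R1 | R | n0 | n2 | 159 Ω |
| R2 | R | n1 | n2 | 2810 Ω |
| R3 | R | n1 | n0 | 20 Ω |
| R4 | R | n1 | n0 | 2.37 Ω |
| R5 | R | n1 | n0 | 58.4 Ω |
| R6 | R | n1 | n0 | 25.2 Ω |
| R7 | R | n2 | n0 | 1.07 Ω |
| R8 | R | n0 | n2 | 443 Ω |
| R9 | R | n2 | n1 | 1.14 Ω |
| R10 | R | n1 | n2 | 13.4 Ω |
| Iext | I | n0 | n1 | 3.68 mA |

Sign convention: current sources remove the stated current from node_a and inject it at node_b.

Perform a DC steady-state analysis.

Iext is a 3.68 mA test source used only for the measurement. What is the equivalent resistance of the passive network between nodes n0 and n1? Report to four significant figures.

R_eq = 0.9974 Ω

MNA unknowns: 2 node voltages V₁..V_2
R1: Y=0.006289 on G[0,2]
R2: Y=0.0003559 on G[1,2]
R3: Y=0.05000 on G[1,0]
R4: Y=0.4219 on G[1,0]
R5: Y=0.01712 on G[1,0]
R6: Y=0.03968 on G[1,0]
R7: Y=0.9346 on G[2,0]
R8: Y=0.002257 on G[0,2]
R9: Y=0.8772 on G[2,1]
R10: Y=0.07463 on G[1,2]
Iext: z[0]−=0.00368, z[1]+=0.00368
solve → V1=0.003671, V2=0.001844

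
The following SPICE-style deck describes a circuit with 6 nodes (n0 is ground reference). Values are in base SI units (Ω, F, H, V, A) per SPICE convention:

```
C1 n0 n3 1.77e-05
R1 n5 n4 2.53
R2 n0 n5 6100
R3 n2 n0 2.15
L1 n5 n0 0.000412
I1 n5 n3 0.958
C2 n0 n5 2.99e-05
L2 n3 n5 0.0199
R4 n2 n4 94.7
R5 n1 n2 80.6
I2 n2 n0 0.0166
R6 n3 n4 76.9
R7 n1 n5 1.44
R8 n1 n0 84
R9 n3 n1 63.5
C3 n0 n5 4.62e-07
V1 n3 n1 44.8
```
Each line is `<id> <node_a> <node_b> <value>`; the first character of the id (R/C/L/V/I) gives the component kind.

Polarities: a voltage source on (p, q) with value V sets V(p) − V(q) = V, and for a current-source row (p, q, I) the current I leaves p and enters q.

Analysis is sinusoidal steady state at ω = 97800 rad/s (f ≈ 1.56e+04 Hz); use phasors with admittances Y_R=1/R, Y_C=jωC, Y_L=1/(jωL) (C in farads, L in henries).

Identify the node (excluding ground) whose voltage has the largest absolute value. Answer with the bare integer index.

1

Apply KCL at each of the 5 non-ground nodes and solve the resulting linear system.
Node n1: branches {R5, R7, R8, R9, V1} → V_1 = -36.05-13.39j
Node n2: branches {R3, R4, R5, I2} → V_2 = -1.048-0.1950j
Node n3: branches {C1, I1, L2, R6, R9, V1} → V_3 = 8.749-13.39j
Node n4: branches {R1, R4, R6} → V_4 = -4.529+6.720j
Node n5: branches {R1, R2, L1, I1, C2, L2, R7, C3} → V_5 = -5.059+7.567j
Source currents: i(V1)=-23.09-14.88j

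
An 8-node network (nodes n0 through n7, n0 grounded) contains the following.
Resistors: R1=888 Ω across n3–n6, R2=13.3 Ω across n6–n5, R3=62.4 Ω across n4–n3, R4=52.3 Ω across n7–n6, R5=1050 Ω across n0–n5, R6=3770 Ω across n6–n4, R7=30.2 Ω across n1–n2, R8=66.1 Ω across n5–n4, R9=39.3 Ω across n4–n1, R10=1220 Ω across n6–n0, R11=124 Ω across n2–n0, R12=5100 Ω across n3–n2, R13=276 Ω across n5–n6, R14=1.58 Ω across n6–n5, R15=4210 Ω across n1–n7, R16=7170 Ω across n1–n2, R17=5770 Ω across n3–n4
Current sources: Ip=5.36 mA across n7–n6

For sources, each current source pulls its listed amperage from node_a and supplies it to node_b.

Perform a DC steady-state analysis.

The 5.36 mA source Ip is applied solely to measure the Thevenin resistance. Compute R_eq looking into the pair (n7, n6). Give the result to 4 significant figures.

MNA unknowns: 7 node voltages V₁..V_7
R1: Y=0.001126 on G[3,6]
R2: Y=0.07519 on G[6,5]
R3: Y=0.01603 on G[4,3]
R4: Y=0.01912 on G[7,6]
R5: Y=0.0009524 on G[0,5]
R6: Y=0.0002653 on G[6,4]
R7: Y=0.03311 on G[1,2]
R8: Y=0.01513 on G[5,4]
R9: Y=0.02545 on G[4,1]
R10: Y=0.0008197 on G[6,0]
R11: Y=0.008065 on G[2,0]
R12: Y=0.0001961 on G[3,2]
R13: Y=0.003623 on G[5,6]
R14: Y=0.6329 on G[6,5]
R15: Y=0.0002375 on G[1,7]
R16: Y=0.0001395 on G[1,2]
R17: Y=0.0001733 on G[3,4]
Ip: z[7]−=0.00536, z[6]+=0.00536
solve → V1=-0.001227, V2=-0.0009769, V3=0.001183, V4=0.0009792, V5=0.004410, V6=0.004488, V7=-0.2725

R_eq = 51.67 Ω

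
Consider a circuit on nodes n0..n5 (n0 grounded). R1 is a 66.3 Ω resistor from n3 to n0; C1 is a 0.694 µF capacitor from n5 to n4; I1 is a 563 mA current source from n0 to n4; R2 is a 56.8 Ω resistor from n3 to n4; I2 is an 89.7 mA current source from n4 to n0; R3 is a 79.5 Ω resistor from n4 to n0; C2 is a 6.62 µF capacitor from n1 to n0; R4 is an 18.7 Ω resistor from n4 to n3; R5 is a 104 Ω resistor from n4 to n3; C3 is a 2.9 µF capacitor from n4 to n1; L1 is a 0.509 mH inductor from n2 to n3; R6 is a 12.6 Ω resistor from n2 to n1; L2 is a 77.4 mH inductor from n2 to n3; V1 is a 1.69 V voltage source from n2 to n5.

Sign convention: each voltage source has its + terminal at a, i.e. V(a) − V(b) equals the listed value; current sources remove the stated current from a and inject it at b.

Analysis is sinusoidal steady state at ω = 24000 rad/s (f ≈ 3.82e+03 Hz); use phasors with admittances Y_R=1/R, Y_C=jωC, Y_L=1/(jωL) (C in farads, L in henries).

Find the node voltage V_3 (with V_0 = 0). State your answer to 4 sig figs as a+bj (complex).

3.801-3.683j V

MNA unknowns: 5 node voltages V₁..V_5 plus 1 source current (V1)
R1: Y=0.01508+0.000j on G[3,0]
C1: Y=0.000+0.01666j on G[5,4]
I1: z[0]−=0.563, z[4]+=0.563
R2: Y=0.01761+0.000j on G[3,4]
I2: z[4]−=0.0897, z[0]+=0.0897
R3: Y=0.01258+0.000j on G[4,0]
C2: Y=0.000+0.1589j on G[1,0]
R4: Y=0.05348+0.000j on G[4,3]
R5: Y=0.009615+0.000j on G[4,3]
C3: Y=0.000+0.06960j on G[4,1]
L1: Y=0.000-0.08186j on G[2,3]
R6: Y=0.07937+0.000j on G[2,1]
L2: Y=0.000-0.0005383j on G[2,3]
V1: row V2−V5=1.69, i_V1 at 2,5
solve → V1=0.8815-2.262j, V2=1.504-3.665j, V3=3.801-3.683j, V4=4.494-6.717j, V5=-0.1863-3.665j
aux → i_V1=-0.05083-0.07795j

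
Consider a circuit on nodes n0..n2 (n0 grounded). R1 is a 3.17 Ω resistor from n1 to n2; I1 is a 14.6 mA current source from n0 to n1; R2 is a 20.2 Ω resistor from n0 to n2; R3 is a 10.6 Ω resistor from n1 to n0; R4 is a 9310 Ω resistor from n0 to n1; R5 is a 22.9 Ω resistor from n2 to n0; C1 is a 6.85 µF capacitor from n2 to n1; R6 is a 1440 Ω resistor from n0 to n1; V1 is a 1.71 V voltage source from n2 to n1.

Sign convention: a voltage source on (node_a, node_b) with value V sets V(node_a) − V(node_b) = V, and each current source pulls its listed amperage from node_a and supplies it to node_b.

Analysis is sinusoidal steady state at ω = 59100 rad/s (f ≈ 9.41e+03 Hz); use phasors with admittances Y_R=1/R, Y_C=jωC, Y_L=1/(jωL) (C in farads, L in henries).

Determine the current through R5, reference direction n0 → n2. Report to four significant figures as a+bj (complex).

-0.04111+0.000j A

Element admittances at ω=59100 rad/s:
  Y(R1) = 0.3155+0.000j S between n1,n2
  I1: injects 0.0146 A into n1 (from n0)
  Y(R2) = 0.04950+0.000j S between n0,n2
  Y(R3) = 0.09434+0.000j S between n1,n0
  Y(R4) = 0.0001074+0.000j S between n0,n1
  Y(R5) = 0.04367+0.000j S between n2,n0
  Y(C1) = 0.000+0.4048j S between n2,n1
  Y(R6) = 0.0006944+0.000j S between n0,n1
  V1: constraint V(n2)−V(n1) = 1.71
Assemble and solve the 3×3 MNA system:
  V(n1)=-0.7685+0.000j  V(n2)=0.9415+0.000j
  i(V1)=-0.6272-0.6923j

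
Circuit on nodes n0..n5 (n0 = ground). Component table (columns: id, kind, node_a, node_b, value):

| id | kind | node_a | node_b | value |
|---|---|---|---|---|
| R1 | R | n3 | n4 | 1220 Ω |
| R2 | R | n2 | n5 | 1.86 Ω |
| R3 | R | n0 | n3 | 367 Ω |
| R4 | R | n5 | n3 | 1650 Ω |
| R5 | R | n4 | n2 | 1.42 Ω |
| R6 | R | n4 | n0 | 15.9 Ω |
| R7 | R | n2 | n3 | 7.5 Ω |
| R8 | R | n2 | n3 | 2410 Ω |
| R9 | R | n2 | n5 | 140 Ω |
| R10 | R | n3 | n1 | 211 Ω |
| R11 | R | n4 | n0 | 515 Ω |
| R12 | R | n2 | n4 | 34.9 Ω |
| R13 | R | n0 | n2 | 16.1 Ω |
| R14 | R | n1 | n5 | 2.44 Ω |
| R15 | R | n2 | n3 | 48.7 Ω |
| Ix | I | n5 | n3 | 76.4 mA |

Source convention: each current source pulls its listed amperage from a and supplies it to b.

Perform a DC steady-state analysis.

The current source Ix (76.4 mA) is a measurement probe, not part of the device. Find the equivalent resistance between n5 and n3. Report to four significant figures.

R_eq = 7.835 Ω

MNA unknowns: 5 node voltages V₁..V_5
R1: Y=0.0008197 on G[3,4]
R2: Y=0.5376 on G[2,5]
R3: Y=0.002725 on G[0,3]
R4: Y=0.0006061 on G[5,3]
R5: Y=0.7042 on G[4,2]
R6: Y=0.06289 on G[4,0]
R7: Y=0.1333 on G[2,3]
R8: Y=0.0004149 on G[2,3]
R9: Y=0.007143 on G[2,5]
R10: Y=0.004739 on G[3,1]
R11: Y=0.001942 on G[4,0]
R12: Y=0.02865 on G[2,4]
R13: Y=0.06211 on G[0,2]
R14: Y=0.4098 on G[1,5]
R15: Y=0.02053 on G[2,3]
Ix: z[5]−=0.0764, z[3]+=0.0764
solve → V1=-0.1380, V2=-0.01042, V3=0.4538, V4=-0.009093, V5=-0.1448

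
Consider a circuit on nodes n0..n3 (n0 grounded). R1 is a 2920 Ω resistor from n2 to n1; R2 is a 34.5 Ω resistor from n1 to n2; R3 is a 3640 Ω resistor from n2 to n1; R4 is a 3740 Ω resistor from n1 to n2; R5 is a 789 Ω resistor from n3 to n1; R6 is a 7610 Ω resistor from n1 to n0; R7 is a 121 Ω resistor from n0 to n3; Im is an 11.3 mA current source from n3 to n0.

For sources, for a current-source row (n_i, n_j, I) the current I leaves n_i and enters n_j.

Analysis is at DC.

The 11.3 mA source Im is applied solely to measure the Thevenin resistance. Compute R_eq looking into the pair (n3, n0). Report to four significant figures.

R_eq = 119.3 Ω

MNA unknowns: 3 node voltages V₁..V_3
R1: Y=0.0003425 on G[2,1]
R2: Y=0.02899 on G[1,2]
R3: Y=0.0002747 on G[2,1]
R4: Y=0.0002674 on G[1,2]
R5: Y=0.001267 on G[3,1]
R6: Y=0.0001314 on G[1,0]
R7: Y=0.008264 on G[0,3]
Im: z[3]−=0.0113, z[0]+=0.0113
solve → V1=-1.221, V2=-1.221, V3=-1.348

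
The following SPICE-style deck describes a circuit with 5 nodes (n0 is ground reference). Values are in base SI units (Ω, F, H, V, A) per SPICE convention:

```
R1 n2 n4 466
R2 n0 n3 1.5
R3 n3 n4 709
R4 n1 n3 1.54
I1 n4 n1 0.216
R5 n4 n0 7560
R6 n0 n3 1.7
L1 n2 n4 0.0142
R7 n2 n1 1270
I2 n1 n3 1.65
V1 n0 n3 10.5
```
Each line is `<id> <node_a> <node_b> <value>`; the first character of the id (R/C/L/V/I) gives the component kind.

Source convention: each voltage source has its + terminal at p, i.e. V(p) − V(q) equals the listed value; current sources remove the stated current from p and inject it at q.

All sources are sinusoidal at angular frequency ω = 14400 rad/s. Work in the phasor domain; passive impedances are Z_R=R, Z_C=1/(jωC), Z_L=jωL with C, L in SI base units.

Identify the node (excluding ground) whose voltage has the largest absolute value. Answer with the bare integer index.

Element admittances at ω=14400 rad/s:
  Y(R1) = 0.002146+0.000j S between n2,n4
  Y(R2) = 0.6667+0.000j S between n0,n3
  Y(R3) = 0.001410+0.000j S between n3,n4
  Y(R4) = 0.6494+0.000j S between n1,n3
  I1: injects 0.216 A into n1 (from n4)
  Y(R5) = 0.0001323+0.000j S between n4,n0
  Y(R6) = 0.5882+0.000j S between n0,n3
  Y(L1) = 0.000-0.004890j S between n2,n4
  Y(R7) = 0.0007874+0.000j S between n2,n1
  I2: injects 1.65 A into n3 (from n1)
  V1: constraint V(n0)−V(n3) = 10.5
Assemble and solve the 5×5 MNA system:
  V(n1)=-12.81+0.009017j  V(n2)=-99.33+7.445j  V(n3)=-10.50+0.000j  V(n4)=-105.5-3.795j
  i(V1)=-13.19-0.0005020j

4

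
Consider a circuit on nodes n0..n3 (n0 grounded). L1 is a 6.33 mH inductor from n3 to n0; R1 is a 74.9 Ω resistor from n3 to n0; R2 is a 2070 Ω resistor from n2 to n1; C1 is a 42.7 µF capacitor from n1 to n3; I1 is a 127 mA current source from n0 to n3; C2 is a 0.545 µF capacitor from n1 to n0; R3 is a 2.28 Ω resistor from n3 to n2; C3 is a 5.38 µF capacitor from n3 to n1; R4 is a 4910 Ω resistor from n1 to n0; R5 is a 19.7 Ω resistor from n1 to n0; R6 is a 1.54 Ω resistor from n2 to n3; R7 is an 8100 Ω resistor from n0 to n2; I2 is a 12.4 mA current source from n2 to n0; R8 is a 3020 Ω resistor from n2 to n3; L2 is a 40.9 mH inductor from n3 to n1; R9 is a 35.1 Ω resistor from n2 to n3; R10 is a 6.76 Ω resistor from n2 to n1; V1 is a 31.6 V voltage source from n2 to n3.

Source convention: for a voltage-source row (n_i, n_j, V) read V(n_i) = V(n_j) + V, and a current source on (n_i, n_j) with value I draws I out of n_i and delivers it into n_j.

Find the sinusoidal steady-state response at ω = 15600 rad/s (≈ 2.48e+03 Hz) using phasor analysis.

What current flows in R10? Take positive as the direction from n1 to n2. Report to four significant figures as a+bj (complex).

-4.488-0.8767j A

Apply KCL at each of the 3 non-ground nodes and solve the resulting linear system.
Node n1: branches {R2, C1, C2, C3, R4, R5, L2, R10} → V_1 = 1.085-1.410j
Node n2: branches {R2, R3, R6, R7, I2, R8, R9, R10, V1} → V_2 = 31.43+4.517j
Node n3: branches {L1, R1, C1, I1, R3, C3, R6, R8, L2, R9, V1} → V_3 = -0.1735+4.517j
Source currents: i(V1)=-39.81-0.8801j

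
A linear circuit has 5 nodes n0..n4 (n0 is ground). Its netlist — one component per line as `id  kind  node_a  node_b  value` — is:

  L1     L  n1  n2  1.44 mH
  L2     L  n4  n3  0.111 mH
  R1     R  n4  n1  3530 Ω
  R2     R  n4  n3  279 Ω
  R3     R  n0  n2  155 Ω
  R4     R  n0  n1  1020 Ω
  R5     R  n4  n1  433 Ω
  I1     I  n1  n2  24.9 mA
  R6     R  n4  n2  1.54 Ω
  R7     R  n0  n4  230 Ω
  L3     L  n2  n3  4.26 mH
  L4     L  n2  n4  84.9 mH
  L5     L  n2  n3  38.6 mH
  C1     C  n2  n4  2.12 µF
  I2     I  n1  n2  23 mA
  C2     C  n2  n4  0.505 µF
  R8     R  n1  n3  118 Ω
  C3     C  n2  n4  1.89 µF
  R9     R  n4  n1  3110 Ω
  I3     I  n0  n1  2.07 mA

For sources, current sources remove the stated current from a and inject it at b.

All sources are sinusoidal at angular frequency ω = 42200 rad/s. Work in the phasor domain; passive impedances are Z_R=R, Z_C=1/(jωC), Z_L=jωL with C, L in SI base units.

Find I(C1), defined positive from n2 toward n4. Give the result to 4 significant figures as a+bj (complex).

-0.001983+0.002757j A

Element admittances at ω=42200 rad/s:
  Y(L1) = 0.000-0.01646j S between n1,n2
  Y(L2) = 0.000-0.2135j S between n4,n3
  Y(R1) = 0.0002833+0.000j S between n4,n1
  Y(R2) = 0.003584+0.000j S between n4,n3
  Y(R3) = 0.006452+0.000j S between n0,n2
  Y(R4) = 0.0009804+0.000j S between n0,n1
  Y(R5) = 0.002309+0.000j S between n4,n1
  I1: injects 0.0249 A into n2 (from n1)
  Y(R6) = 0.6494+0.000j S between n4,n2
  Y(R7) = 0.004348+0.000j S between n0,n4
  Y(L3) = 0.000-0.005563j S between n2,n3
  Y(L4) = 0.000-0.0002791j S between n2,n4
  Y(L5) = 0.000-0.0006139j S between n2,n3
  Y(C1) = 0.000+0.08946j S between n2,n4
  I2: injects 0.023 A into n2 (from n1)
  Y(C2) = 0.000+0.02131j S between n2,n4
  Y(R8) = 0.008475+0.000j S between n1,n3
  Y(C3) = 0.000+0.07976j S between n2,n4
  Y(R9) = 0.0003215+0.000j S between n4,n1
  I3: injects 0.00207 A into n1 (from n0)
Assemble and solve the 4×4 MNA system:
  V(n1)=-1.011-1.649j  V(n2)=0.2959+0.1586j  V(n3)=0.3319+0.08415j  V(n4)=0.2650+0.1364j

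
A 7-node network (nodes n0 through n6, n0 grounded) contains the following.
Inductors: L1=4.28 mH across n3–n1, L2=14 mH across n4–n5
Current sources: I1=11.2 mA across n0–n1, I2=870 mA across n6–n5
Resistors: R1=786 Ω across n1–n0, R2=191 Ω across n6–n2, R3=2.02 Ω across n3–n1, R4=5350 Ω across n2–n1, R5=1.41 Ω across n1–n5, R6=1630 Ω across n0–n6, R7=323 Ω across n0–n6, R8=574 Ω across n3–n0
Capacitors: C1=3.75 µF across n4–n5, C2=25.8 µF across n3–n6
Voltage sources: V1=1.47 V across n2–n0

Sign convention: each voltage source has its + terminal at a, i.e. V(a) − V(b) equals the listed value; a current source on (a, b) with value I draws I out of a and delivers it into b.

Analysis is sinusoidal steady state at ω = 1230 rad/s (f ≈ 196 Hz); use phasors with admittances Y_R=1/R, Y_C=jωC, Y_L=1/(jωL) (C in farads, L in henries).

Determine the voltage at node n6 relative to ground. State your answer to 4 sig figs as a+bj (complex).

MNA unknowns: 6 node voltages V₁..V_6 plus 1 source current (V1)
L1: Y=0.000-0.1900j on G[3,1]
I1: z[0]−=0.0112, z[1]+=0.0112
I2: z[6]−=0.87, z[5]+=0.87
R1: Y=0.001272+0.000j on G[1,0]
R2: Y=0.005236+0.000j on G[6,2]
R3: Y=0.4950+0.000j on G[3,1]
R4: Y=0.0001869+0.000j on G[2,1]
R5: Y=0.7092+0.000j on G[1,5]
R6: Y=0.0006135+0.000j on G[0,6]
L2: Y=0.000-0.05807j on G[4,5]
R7: Y=0.003096+0.000j on G[0,6]
C1: Y=0.000+0.004613j on G[4,5]
C2: Y=0.000+0.03173j on G[3,6]
R8: Y=0.001742+0.000j on G[3,0]
V1: row V2−V0=1.47, i_V1 at 2,0
solve → V1=4.401-19.63j, V2=1.470+0.000j, V3=2.880-20.27j, V4=5.628-19.63j, V5=5.628-19.63j, V6=0.8645+7.149j
aux → i_V1=-0.002623+0.03376j

0.8645+7.149j V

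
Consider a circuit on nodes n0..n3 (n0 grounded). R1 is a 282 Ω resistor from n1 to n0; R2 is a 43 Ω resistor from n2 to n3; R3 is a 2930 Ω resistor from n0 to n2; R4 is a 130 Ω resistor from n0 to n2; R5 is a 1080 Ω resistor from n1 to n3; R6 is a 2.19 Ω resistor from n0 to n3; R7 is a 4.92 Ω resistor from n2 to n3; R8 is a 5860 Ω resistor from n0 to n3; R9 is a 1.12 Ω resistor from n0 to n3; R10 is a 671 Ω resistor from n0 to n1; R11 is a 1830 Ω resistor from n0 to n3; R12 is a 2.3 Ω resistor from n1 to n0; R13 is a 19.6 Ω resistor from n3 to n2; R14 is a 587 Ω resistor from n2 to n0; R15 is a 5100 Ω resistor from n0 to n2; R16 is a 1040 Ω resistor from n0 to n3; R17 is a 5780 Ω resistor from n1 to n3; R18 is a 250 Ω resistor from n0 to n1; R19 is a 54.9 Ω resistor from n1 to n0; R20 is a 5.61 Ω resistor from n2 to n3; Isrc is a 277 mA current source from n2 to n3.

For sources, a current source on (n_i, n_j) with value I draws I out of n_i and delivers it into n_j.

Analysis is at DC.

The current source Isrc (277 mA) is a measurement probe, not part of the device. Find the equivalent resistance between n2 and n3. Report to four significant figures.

Element admittances at DC:
  Y(R1) = 0.003546 S between n1,n0
  Y(R2) = 0.02326 S between n2,n3
  Y(R3) = 0.0003413 S between n0,n2
  Y(R4) = 0.007692 S between n0,n2
  Y(R5) = 0.0009259 S between n1,n3
  Y(R6) = 0.4566 S between n0,n3
  Y(R7) = 0.2033 S between n2,n3
  Y(R8) = 0.0001706 S between n0,n3
  Y(R9) = 0.8929 S between n0,n3
  Y(R10) = 0.001490 S between n0,n1
  Y(R11) = 0.0005464 S between n0,n3
  Y(R12) = 0.4348 S between n1,n0
  Y(R13) = 0.05102 S between n3,n2
  Y(R14) = 0.001704 S between n2,n0
  Y(R15) = 0.0001961 S between n0,n2
  Y(R16) = 0.0009615 S between n0,n3
  Y(R17) = 0.0001730 S between n1,n3
  Y(R18) = 0.004000 S between n0,n1
  Y(R19) = 0.01821 S between n1,n0
  Y(R20) = 0.1783 S between n2,n3
  Isrc: injects 0.277 A into n3 (from n2)
Assemble and solve the 3×3 MNA system:
  V(n1)=1.029e-05  V(n2)=-0.5905  V(n3)=0.004338

R_eq = 2.148 Ω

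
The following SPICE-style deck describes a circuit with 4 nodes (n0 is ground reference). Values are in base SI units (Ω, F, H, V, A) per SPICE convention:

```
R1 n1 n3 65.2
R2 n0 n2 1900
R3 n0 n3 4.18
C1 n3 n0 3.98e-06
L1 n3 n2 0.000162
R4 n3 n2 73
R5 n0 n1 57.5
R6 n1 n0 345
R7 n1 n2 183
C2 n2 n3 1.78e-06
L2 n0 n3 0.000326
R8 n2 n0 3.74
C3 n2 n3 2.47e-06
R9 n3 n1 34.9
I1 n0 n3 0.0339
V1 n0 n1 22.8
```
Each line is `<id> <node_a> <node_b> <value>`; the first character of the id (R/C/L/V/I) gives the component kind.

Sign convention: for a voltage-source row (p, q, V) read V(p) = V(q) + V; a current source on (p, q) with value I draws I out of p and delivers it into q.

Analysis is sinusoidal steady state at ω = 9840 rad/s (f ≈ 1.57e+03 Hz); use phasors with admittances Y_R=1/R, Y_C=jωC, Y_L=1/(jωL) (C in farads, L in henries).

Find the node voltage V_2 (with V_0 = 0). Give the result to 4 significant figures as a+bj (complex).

Element admittances at ω=9840 rad/s:
  Y(R1) = 0.01534+0.000j S between n1,n3
  Y(R2) = 0.0005263+0.000j S between n0,n2
  Y(R3) = 0.2392+0.000j S between n0,n3
  Y(C1) = 0.000+0.03916j S between n3,n0
  Y(L1) = 0.000-0.6273j S between n3,n2
  Y(R4) = 0.01370+0.000j S between n3,n2
  Y(R5) = 0.01739+0.000j S between n0,n1
  Y(R6) = 0.002899+0.000j S between n1,n0
  Y(R7) = 0.005464+0.000j S between n1,n2
  Y(C2) = 0.000+0.01752j S between n2,n3
  Y(L2) = 0.000-0.3117j S between n0,n3
  Y(R8) = 0.2674+0.000j S between n2,n0
  Y(C3) = 0.000+0.02430j S between n2,n3
  Y(R9) = 0.02865+0.000j S between n3,n1
  I1: injects 0.0339 A into n3 (from n0)
  V1: constraint V(n0)−V(n1) = 22.8
Assemble and solve the 4×4 MNA system:
  V(n1)=-22.80+0.000j  V(n2)=-1.591-0.4179j  V(n3)=-1.409-0.9524j
  i(V1)=-1.520+0.04418j

-1.591-0.4179j V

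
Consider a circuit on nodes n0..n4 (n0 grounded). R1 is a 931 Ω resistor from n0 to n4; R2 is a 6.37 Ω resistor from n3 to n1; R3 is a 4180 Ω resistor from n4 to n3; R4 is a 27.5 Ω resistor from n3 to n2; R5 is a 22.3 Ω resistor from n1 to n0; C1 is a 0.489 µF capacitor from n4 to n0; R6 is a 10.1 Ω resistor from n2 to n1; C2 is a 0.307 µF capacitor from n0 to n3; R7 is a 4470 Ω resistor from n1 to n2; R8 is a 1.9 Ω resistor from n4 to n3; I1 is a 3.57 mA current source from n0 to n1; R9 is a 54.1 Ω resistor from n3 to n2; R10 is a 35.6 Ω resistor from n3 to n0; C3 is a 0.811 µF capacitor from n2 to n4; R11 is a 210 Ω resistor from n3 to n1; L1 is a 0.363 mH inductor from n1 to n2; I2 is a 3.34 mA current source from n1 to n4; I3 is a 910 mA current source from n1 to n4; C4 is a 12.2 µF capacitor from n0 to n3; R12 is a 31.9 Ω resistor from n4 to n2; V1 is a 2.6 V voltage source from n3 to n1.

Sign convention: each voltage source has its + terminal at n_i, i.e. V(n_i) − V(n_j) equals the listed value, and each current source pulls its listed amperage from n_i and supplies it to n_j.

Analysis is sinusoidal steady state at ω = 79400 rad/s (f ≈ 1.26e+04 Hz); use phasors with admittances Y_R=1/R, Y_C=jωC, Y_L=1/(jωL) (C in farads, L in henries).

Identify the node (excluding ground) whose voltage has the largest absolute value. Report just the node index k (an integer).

MNA unknowns: 4 node voltages V₁..V_4 plus 1 source current (V1)
R1: Y=0.001074+0.000j on G[0,4]
R2: Y=0.1570+0.000j on G[3,1]
R3: Y=0.0002392+0.000j on G[4,3]
R4: Y=0.03636+0.000j on G[3,2]
R5: Y=0.04484+0.000j on G[1,0]
C1: Y=0.000+0.03883j on G[4,0]
R6: Y=0.09901+0.000j on G[2,1]
C2: Y=0.000+0.02438j on G[0,3]
R7: Y=0.0002237+0.000j on G[1,2]
R8: Y=0.5263+0.000j on G[4,3]
I1: z[0]−=0.00357, z[1]+=0.00357
R9: Y=0.01848+0.000j on G[3,2]
R10: Y=0.02809+0.000j on G[3,0]
C3: Y=0.000+0.06439j on G[2,4]
R11: Y=0.004762+0.000j on G[3,1]
L1: Y=0.000-0.03470j on G[1,2]
I2: z[1]−=0.00334, z[4]+=0.00334
I3: z[1]−=0.91, z[4]+=0.91
C4: Y=0.000+0.9687j on G[0,3]
R12: Y=0.03135+0.000j on G[4,2]
V1: row V3−V1=2.6, i_V1 at 3,1
solve → V1=-2.645-0.1070j, V2=-0.9260+0.9565j, V3=-0.04469-0.1070j, V4=1.355-0.4041j
aux → i_V1=0.1632-0.05070j

1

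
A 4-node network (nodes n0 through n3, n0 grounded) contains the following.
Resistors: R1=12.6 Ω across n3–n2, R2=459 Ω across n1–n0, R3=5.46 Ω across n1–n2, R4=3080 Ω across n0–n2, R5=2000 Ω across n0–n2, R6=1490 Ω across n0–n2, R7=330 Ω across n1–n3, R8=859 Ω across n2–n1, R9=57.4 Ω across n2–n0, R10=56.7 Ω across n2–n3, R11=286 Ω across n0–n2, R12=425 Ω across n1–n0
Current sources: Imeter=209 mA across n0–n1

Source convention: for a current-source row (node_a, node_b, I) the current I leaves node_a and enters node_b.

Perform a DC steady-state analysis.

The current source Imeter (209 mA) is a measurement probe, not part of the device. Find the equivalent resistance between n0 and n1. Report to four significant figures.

R_eq = 40.73 Ω

MNA unknowns: 3 node voltages V₁..V_3
R1: Y=0.07937 on G[3,2]
R2: Y=0.002179 on G[1,0]
R3: Y=0.1832 on G[1,2]
R4: Y=0.0003247 on G[0,2]
R5: Y=0.0005000 on G[0,2]
R6: Y=0.0006711 on G[0,2]
R7: Y=0.003030 on G[1,3]
R8: Y=0.001164 on G[2,1]
R9: Y=0.01742 on G[2,0]
R10: Y=0.01764 on G[2,3]
R11: Y=0.003497 on G[0,2]
R12: Y=0.002353 on G[1,0]
Imeter: z[0]−=0.209, z[1]+=0.209
solve → V1=8.513, V2=7.603, V3=7.631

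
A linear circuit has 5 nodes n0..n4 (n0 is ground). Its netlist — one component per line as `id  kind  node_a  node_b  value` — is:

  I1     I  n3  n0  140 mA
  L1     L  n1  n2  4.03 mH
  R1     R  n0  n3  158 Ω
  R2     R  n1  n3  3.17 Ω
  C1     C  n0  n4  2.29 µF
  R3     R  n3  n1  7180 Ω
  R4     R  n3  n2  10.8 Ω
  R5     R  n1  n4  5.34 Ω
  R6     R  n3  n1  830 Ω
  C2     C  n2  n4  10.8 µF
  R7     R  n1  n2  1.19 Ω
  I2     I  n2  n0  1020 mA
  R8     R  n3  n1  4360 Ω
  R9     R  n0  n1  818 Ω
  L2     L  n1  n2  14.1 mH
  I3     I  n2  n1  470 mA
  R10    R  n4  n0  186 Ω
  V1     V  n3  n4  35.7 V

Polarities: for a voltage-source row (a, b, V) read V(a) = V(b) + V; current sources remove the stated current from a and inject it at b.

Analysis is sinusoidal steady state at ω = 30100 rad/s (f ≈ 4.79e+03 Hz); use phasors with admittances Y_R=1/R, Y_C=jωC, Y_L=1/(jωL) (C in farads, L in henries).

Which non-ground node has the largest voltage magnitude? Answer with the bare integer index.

3

Apply KCL at each of the 4 non-ground nodes and solve the resulting linear system.
Node n1: branches {L1, R2, R3, R5, R6, R7, R8, R9, L2, I3} → V_1 = 13.73+12.87j
Node n2: branches {L1, R4, C2, R7, I2, L2, I3} → V_2 = 10.17+8.722j
Node n3: branches {I1, R1, R2, R3, R4, R6, R8, V1} → V_3 = 32.12+19.74j
Node n4: branches {C1, R5, C2, R10, V1} → V_4 = -3.581+19.74j
Source currents: i(V1)=-8.205-3.324j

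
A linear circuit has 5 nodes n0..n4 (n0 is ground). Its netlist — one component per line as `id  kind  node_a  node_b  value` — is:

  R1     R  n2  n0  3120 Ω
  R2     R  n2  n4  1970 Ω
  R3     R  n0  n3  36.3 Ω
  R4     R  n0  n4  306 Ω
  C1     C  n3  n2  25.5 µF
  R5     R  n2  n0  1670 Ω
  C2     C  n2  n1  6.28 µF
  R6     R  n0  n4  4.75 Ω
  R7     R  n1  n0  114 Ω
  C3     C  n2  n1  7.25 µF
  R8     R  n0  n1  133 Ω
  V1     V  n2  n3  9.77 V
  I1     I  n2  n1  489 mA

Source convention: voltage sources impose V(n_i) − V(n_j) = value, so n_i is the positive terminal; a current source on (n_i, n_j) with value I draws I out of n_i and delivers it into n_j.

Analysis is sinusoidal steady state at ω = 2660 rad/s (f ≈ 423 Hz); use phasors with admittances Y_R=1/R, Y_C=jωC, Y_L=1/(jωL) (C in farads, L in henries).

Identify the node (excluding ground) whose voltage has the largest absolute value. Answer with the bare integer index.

Element admittances at ω=2660 rad/s:
  Y(R1) = 0.0003205+0.000j S between n2,n0
  Y(R2) = 0.0005076+0.000j S between n2,n4
  Y(R3) = 0.02755+0.000j S between n0,n3
  Y(R4) = 0.003268+0.000j S between n0,n4
  Y(C1) = 0.000+0.06783j S between n3,n2
  Y(R5) = 0.0005988+0.000j S between n2,n0
  Y(C2) = 0.000+0.01670j S between n2,n1
  Y(R6) = 0.2105+0.000j S between n0,n4
  Y(R7) = 0.008772+0.000j S between n1,n0
  Y(C3) = 0.000+0.01929j S between n2,n1
  Y(R8) = 0.007519+0.000j S between n0,n1
  V1: constraint V(n2)−V(n3) = 9.77
  I1: injects 0.489 A into n1 (from n2)
Assemble and solve the 5×5 MNA system:
  V(n1)=7.810-6.434j  V(n2)=4.898+3.618j  V(n3)=-4.872+3.618j  V(n4)=0.01160+0.008569j
  i(V1)=-0.1342-0.5630j

1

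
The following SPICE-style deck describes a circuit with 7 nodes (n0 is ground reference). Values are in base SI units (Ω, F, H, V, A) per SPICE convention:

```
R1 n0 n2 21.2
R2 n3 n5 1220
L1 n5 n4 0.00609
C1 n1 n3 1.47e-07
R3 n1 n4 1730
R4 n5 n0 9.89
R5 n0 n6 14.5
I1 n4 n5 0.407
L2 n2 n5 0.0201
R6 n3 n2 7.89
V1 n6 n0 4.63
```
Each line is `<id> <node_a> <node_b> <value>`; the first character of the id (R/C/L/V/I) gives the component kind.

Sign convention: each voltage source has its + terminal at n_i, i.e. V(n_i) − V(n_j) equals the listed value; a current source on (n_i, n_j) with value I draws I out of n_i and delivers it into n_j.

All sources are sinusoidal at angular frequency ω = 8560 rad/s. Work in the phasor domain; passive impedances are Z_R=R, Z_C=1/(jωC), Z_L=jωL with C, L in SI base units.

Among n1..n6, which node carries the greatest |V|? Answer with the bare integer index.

MNA unknowns: 6 node voltages V₁..V_6 plus 1 source current (V1)
R1: Y=0.04717+0.000j on G[0,2]
R2: Y=0.0008197+0.000j on G[3,5]
L1: Y=0.000-0.01918j on G[5,4]
C1: Y=0.000+0.001258j on G[1,3]
R3: Y=0.0005780+0.000j on G[1,4]
R4: Y=0.1011+0.000j on G[5,0]
R5: Y=0.06897+0.000j on G[0,6]
I1: z[4]−=0.407, z[5]+=0.407
L2: Y=0.000-0.005812j on G[2,5]
R6: Y=0.1267+0.000j on G[3,2]
V1: row V6−V0=4.63, i_V1 at 6,0
solve → V1=-7.974-3.659j, V2=0.1210-0.1888j, V3=0.1533-0.2672j, V4=-0.5895-21.35j, V5=-0.05643+0.08807j, V6=4.630+0.000j
aux → i_V1=-0.3193+0.000j

4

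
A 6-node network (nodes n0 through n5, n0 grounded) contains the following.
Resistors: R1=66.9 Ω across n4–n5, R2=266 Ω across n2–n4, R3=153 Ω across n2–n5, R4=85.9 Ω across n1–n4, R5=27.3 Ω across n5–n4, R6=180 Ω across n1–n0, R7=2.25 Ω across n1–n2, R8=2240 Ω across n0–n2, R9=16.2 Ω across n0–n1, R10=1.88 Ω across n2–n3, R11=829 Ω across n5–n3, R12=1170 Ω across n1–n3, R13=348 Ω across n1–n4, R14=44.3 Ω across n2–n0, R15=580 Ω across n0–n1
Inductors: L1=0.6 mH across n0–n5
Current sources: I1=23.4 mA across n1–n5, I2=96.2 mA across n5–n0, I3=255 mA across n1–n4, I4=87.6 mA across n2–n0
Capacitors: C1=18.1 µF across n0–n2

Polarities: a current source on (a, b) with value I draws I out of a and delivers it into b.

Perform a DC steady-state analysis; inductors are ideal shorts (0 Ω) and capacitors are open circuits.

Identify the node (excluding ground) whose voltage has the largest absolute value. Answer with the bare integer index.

MNA unknowns: 5 node voltages V₁..V_5 plus 1 source current (L1)
R1: Y=0.01495 on G[4,5]
R2: Y=0.003759 on G[2,4]
R3: Y=0.006536 on G[2,5]
R4: Y=0.01164 on G[1,4]
R5: Y=0.03663 on G[5,4]
R6: Y=0.005556 on G[1,0]
R7: Y=0.4444 on G[1,2]
L1: row V0−V5=0, i_L1 at 0,5
R8: Y=0.0004464 on G[0,2]
I1: z[1]−=0.0234, z[5]+=0.0234
R9: Y=0.06173 on G[0,1]
I2: z[5]−=0.0962, z[0]+=0.0962
R10: Y=0.5319 on G[2,3]
R11: Y=0.001206 on G[5,3]
R12: Y=0.0008547 on G[1,3]
I3: z[1]−=0.255, z[4]+=0.255
R13: Y=0.002874 on G[1,4]
C1: Y=0.000 on G[0,2]
R14: Y=0.02257 on G[2,0]
R15: Y=0.001724 on G[0,1]
I4: z[2]−=0.0876, z[0]+=0.0876
solve → V1=-2.652, V2=-2.620, V3=-2.615, V4=2.959, V5=0.000
aux → i_L1=-0.05951

4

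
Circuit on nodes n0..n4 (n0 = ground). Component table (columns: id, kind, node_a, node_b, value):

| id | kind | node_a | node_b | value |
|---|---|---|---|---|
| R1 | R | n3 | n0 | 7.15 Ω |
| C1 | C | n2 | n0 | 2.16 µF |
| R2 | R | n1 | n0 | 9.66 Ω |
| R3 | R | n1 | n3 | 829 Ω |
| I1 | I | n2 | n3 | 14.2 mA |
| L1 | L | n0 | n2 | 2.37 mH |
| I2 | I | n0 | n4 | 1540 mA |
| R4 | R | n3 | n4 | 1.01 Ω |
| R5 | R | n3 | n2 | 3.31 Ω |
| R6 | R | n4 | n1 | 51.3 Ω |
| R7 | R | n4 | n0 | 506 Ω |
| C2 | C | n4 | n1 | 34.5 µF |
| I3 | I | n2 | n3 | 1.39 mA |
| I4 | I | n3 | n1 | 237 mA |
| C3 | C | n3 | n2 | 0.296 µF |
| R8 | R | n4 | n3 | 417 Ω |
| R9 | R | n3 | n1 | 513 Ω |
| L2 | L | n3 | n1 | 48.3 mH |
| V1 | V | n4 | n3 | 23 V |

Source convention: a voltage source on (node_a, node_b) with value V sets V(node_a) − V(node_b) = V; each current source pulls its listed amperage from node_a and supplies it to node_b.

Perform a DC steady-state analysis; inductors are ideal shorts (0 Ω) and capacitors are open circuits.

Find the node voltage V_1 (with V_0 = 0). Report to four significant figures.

2.758 V

Element admittances at DC:
  Y(R1) = 0.1399 S between n3,n0
  Y(C1) = 0.000 S between n2,n0
  Y(R2) = 0.1035 S between n1,n0
  Y(R3) = 0.001206 S between n1,n3
  I1: injects 0.0142 A into n3 (from n2)
  L1: short n0↔n2 (DC inductor)
  I2: injects 1.54 A into n4 (from n0)
  Y(R4) = 0.9901 S between n3,n4
  Y(R5) = 0.3021 S between n3,n2
  Y(R6) = 0.01949 S between n4,n1
  Y(R7) = 0.001976 S between n4,n0
  Y(C2) = 0.000 S between n4,n1
  I3: injects 0.00139 A into n3 (from n2)
  I4: injects 0.237 A into n1 (from n3)
  Y(C3) = 0.000 S between n3,n2
  Y(R8) = 0.002398 S between n4,n3
  Y(R9) = 0.001949 S between n3,n1
  L2: short n3↔n1 (DC inductor)
  V1: constraint V(n4)−V(n3) = 23
Assemble and solve the 7×7 MNA system:
  V(n1)=2.758  V(n2)=0.000  V(n3)=2.758  V(n4)=25.76
  i(L1)=-0.8178  i(L2)=-0.3998  i(V1)=-21.79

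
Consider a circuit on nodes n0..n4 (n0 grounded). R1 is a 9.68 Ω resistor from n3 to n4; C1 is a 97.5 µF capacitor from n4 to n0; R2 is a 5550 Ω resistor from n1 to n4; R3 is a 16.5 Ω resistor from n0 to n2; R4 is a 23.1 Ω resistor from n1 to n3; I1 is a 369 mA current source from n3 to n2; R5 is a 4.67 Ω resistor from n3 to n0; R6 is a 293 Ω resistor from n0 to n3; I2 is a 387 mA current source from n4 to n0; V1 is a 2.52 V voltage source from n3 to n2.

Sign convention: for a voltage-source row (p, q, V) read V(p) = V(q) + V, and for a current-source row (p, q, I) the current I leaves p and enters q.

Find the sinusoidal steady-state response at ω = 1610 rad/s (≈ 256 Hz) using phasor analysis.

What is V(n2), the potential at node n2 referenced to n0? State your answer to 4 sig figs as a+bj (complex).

-2.353+0.4850j V

Element admittances at ω=1610 rad/s:
  Y(R1) = 0.1033+0.000j S between n3,n4
  Y(C1) = 0.000+0.1570j S between n4,n0
  Y(R2) = 0.0001802+0.000j S between n1,n4
  Y(R3) = 0.06061+0.000j S between n0,n2
  Y(R4) = 0.04329+0.000j S between n1,n3
  I1: injects 0.369 A into n2 (from n3)
  Y(R5) = 0.2141+0.000j S between n3,n0
  Y(R6) = 0.003413+0.000j S between n0,n3
  I2: injects 0.387 A into n0 (from n4)
  V1: constraint V(n3)−V(n2) = 2.52
Assemble and solve the 5×5 MNA system:
  V(n1)=0.1629+0.4904j  V(n2)=-2.353+0.4850j  V(n3)=0.1672+0.4850j  V(n4)=-0.8594+1.789j
  i(V1)=-0.5116+0.02939j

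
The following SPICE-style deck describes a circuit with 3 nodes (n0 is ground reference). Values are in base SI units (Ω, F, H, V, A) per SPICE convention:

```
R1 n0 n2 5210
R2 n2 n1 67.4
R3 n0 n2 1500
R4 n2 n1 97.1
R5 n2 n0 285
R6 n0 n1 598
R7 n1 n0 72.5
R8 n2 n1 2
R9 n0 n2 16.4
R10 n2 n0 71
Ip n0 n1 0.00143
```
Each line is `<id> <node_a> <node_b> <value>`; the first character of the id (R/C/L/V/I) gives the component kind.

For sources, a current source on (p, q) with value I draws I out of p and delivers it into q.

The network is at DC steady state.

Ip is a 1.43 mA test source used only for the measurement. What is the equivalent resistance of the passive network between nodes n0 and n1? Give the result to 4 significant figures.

R_eq = 11.84 Ω

Element admittances at DC:
  Y(R1) = 0.0001919 S between n0,n2
  Y(R2) = 0.01484 S between n2,n1
  Y(R3) = 0.0006667 S between n0,n2
  Y(R4) = 0.01030 S between n2,n1
  Y(R5) = 0.003509 S between n2,n0
  Y(R6) = 0.001672 S between n0,n1
  Y(R7) = 0.01379 S between n1,n0
  Y(R8) = 0.5000 S between n2,n1
  Y(R9) = 0.06098 S between n0,n2
  Y(R10) = 0.01408 S between n2,n0
  Ip: injects 0.00143 A into n1 (from n0)
Assemble and solve the 2×2 MNA system:
  V(n1)=0.01693  V(n2)=0.01471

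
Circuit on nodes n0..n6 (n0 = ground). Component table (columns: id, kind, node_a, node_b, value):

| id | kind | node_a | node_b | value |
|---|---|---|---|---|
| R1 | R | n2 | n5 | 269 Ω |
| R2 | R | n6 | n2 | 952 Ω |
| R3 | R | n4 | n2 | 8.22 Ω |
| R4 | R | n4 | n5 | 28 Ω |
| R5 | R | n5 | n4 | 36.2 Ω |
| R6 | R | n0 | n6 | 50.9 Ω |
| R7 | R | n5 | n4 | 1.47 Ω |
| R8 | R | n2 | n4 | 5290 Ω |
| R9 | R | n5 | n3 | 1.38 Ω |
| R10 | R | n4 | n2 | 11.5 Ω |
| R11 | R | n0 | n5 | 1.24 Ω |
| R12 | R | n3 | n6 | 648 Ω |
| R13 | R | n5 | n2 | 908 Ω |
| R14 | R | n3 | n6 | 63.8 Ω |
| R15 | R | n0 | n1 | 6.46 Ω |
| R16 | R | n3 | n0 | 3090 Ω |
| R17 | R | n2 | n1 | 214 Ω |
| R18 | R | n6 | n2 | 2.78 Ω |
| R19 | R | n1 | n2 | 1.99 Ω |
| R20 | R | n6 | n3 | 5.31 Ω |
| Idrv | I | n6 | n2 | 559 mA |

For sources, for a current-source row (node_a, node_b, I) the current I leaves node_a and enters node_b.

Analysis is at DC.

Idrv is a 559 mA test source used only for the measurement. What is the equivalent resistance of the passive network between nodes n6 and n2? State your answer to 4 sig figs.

R_eq = 2.128 Ω

Apply KCL at each of the 6 non-ground nodes and solve the resulting linear system.
Node n1: branches {R15, R17, R19} → V_1 = 0.3276
Node n2: branches {R1, R2, R3, R8, R10, R13, R17, R18, R19, Idrv} → V_2 = 0.4276
Node n3: branches {R9, R12, R14, R16, R20} → V_3 = -0.2027
Node n4: branches {R3, R4, R5, R7, R8, R10} → V_4 = 0.05920
Node n5: branches {R1, R4, R5, R7, R9, R11, R13} → V_5 = -0.04424
Node n6: branches {R2, R6, R12, R14, R18, R20, Idrv} → V_6 = -0.7619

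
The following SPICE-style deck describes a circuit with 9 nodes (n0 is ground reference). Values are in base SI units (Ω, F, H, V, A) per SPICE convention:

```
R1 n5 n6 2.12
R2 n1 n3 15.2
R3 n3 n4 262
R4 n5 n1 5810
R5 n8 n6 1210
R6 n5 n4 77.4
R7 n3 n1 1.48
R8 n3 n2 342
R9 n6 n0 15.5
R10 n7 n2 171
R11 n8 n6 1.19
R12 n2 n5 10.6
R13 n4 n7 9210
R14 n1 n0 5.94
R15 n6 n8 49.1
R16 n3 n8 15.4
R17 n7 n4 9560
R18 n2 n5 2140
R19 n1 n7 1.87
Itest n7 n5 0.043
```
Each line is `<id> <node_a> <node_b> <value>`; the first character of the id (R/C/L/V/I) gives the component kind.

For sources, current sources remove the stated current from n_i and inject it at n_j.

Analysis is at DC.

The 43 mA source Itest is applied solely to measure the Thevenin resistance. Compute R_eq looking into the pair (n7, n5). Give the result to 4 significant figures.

R_eq = 12.19 Ω

Element admittances at DC:
  Y(R1) = 0.4717 S between n5,n6
  Y(R2) = 0.06579 S between n1,n3
  Y(R3) = 0.003817 S between n3,n4
  Y(R4) = 0.0001721 S between n5,n1
  Y(R5) = 0.0008264 S between n8,n6
  Y(R6) = 0.01292 S between n5,n4
  Y(R7) = 0.6757 S between n3,n1
  Y(R8) = 0.002924 S between n3,n2
  Y(R9) = 0.06452 S between n6,n0
  Y(R10) = 0.005848 S between n7,n2
  Y(R11) = 0.8403 S between n8,n6
  Y(R12) = 0.09434 S between n2,n5
  Y(R13) = 0.0001086 S between n4,n7
  Y(R14) = 0.1684 S between n1,n0
  Y(R15) = 0.02037 S between n6,n8
  Y(R16) = 0.06494 S between n3,n8
  Y(R17) = 0.0001046 S between n7,n4
  Y(R18) = 0.0004673 S between n2,n5
  Y(R19) = 0.5348 S between n1,n7
  Itest: injects 0.043 A into n5 (from n7)
Assemble and solve the 8×8 MNA system:
  V(n1)=-0.1024  V(n2)=0.3056  V(n3)=-0.07166  V(n4)=0.2462  V(n5)=0.3470  V(n6)=0.2671  V(n7)=-0.1773  V(n8)=0.2434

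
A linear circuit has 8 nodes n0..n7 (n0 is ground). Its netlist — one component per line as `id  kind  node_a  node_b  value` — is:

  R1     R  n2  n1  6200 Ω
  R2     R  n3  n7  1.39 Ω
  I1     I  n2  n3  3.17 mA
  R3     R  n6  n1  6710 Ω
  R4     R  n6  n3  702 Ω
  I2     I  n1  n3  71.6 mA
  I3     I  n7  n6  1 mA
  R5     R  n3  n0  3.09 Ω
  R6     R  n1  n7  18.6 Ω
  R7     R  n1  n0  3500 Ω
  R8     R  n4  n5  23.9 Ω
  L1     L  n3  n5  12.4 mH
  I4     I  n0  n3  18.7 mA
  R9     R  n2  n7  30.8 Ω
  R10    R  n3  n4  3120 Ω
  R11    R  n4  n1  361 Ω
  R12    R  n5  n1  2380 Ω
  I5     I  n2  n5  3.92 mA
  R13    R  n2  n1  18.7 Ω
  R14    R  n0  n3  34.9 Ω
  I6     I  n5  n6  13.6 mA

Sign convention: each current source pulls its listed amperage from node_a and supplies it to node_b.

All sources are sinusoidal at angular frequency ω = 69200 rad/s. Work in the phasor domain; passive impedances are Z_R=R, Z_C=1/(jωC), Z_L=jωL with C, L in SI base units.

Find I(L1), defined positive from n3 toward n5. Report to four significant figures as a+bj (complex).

0.001532-0.004167j A

MNA unknowns: 7 node voltages V₁..V_7
R1: Y=0.0001613+0.000j on G[2,1]
R2: Y=0.7194+0.000j on G[3,7]
I1: z[2]−=0.00317, z[3]+=0.00317
R3: Y=0.0001490+0.000j on G[6,1]
R4: Y=0.001425+0.000j on G[6,3]
I2: z[1]−=0.0716, z[3]+=0.0716
I3: z[7]−=0.001, z[6]+=0.001
R5: Y=0.3236+0.000j on G[3,0]
R6: Y=0.05376+0.000j on G[1,7]
R7: Y=0.0002857+0.000j on G[1,0]
R8: Y=0.04184+0.000j on G[4,5]
L1: Y=0.000-0.001165j on G[3,5]
I4: z[0]−=0.0187, z[3]+=0.0187
R9: Y=0.03247+0.000j on G[2,7]
R10: Y=0.0003205+0.000j on G[3,4]
R11: Y=0.002770+0.000j on G[4,1]
R12: Y=0.0004202+0.000j on G[5,1]
I5: z[2]−=0.00392, z[5]+=0.00392
R13: Y=0.05348+0.000j on G[2,1]
R14: Y=0.02865+0.000j on G[0,3]
I6: z[5]−=0.0136, z[6]+=0.0136
solve → V1=-1.161-0.05586j, V2=-0.8299-0.03674j, V3=0.05402+4.530e-05j, V4=-3.351-1.227j, V5=-3.522-1.314j, V6=9.217-0.005249j, V7=-0.06394-0.005168j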